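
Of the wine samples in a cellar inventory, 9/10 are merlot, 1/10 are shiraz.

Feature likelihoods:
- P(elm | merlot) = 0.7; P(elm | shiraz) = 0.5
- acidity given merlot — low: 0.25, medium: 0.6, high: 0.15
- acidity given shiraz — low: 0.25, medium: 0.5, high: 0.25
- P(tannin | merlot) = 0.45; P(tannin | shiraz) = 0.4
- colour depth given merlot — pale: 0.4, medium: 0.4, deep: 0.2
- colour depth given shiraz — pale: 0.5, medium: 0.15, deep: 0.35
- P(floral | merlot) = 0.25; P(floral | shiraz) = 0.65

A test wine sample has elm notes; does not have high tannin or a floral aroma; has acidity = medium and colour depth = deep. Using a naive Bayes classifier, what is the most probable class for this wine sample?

merlot: 0.9 × 0.7 × 0.6 × (1−0.45) × 0.2 × (1−0.25) = 0.031185
shiraz: 0.1 × 0.5 × 0.5 × (1−0.4) × 0.35 × (1−0.65) = 0.0018375
Highest score → merlot.

merlot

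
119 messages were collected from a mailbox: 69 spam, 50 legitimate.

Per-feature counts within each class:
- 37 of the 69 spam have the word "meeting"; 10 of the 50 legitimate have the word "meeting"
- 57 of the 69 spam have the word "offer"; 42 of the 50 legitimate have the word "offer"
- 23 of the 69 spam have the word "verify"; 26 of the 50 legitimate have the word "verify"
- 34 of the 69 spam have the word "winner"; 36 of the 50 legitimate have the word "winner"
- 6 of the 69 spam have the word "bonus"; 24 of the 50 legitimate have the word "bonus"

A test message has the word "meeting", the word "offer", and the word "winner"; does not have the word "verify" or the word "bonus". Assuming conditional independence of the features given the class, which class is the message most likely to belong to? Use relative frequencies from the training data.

spam: (69/119) × (37/69) × (57/69) × (46/69) × (34/69) × (63/69) ≈ 0.077039
legitimate: (50/119) × (10/50) × (42/50) × (24/50) × (36/50) × (26/50) ≈ 0.0126856
Highest score → spam.

spam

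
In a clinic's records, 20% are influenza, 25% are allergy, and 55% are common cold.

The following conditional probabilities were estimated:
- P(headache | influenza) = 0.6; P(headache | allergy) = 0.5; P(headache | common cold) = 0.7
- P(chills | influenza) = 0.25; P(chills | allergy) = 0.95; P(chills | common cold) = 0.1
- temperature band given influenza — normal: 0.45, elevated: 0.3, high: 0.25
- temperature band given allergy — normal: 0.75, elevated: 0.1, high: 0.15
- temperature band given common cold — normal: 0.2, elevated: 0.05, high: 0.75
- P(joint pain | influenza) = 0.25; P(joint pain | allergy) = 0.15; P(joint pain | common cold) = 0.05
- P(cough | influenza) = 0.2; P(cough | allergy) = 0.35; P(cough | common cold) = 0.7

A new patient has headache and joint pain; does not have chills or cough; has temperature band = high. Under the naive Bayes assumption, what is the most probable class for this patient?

influenza

influenza: 0.2 × 0.6 × (1−0.25) × 0.25 × 0.25 × (1−0.2) = 0.0045
allergy: 0.25 × 0.5 × (1−0.95) × 0.15 × 0.15 × (1−0.35) = 0.00009140625
common cold: 0.55 × 0.7 × (1−0.1) × 0.75 × 0.05 × (1−0.7) = 0.003898125
Highest score → influenza.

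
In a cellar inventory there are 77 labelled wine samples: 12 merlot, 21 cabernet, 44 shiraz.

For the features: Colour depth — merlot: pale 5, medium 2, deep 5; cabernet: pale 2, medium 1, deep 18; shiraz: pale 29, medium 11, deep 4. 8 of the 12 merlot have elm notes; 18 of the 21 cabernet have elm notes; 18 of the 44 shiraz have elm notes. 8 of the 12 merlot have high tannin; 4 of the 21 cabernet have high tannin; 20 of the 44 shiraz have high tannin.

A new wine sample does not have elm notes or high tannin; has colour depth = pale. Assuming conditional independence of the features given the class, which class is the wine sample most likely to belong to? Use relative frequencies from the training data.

shiraz

merlot: (12/77) × (5/12) × (4/12) × (4/12) ≈ 0.00721501
cabernet: (21/77) × (2/21) × (3/21) × (17/21) ≈ 0.0030038
shiraz: (44/77) × (29/44) × (26/44) × (24/44) ≈ 0.121391
Highest score → shiraz.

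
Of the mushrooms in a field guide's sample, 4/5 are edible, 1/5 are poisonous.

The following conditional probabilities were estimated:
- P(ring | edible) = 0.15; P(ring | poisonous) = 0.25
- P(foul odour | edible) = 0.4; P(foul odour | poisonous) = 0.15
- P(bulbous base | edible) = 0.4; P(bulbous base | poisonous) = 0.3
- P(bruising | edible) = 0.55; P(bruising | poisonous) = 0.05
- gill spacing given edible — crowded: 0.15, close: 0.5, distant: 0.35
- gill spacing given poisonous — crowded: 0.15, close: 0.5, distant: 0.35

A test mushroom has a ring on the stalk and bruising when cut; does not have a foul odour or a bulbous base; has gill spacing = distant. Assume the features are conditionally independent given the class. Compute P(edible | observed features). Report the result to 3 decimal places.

edible: 0.8 × 0.15 × (1−0.4) × (1−0.4) × 0.55 × 0.35 = 0.008316
poisonous: 0.2 × 0.25 × (1−0.15) × (1−0.3) × 0.05 × 0.35 = 0.000520625
P(edible | x) = 0.008316 / 0.008836625 ≈ 0.941

0.941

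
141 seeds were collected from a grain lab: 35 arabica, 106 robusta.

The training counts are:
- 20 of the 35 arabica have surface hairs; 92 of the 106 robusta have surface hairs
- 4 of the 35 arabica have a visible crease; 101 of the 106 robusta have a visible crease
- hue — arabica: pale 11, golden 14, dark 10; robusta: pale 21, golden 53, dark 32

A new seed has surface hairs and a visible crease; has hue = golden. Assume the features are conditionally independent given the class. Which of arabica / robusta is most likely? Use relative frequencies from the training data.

arabica: (35/141) × (20/35) × (4/35) × (14/35) ≈ 0.0064843
robusta: (106/141) × (92/106) × (101/106) × (53/106) ≈ 0.310852
Highest score → robusta.

robusta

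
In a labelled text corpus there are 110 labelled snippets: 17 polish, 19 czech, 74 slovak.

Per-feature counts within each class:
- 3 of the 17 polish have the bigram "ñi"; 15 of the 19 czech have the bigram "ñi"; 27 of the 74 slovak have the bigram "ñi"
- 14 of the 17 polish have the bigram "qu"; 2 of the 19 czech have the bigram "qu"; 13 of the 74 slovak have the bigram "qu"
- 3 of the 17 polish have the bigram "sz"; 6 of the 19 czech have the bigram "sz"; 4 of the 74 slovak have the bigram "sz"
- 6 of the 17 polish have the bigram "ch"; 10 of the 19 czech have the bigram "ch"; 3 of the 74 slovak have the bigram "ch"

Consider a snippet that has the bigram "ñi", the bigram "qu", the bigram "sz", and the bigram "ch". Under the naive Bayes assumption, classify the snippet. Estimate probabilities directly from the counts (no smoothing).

czech

polish: (17/110) × (3/17) × (14/17) × (3/17) × (6/17) ≈ 0.00139889
czech: (19/110) × (15/19) × (2/19) × (6/19) × (10/19) ≈ 0.00238572
slovak: (74/110) × (27/74) × (13/74) × (4/74) × (3/74) ≈ 0.0000944932
Highest score → czech.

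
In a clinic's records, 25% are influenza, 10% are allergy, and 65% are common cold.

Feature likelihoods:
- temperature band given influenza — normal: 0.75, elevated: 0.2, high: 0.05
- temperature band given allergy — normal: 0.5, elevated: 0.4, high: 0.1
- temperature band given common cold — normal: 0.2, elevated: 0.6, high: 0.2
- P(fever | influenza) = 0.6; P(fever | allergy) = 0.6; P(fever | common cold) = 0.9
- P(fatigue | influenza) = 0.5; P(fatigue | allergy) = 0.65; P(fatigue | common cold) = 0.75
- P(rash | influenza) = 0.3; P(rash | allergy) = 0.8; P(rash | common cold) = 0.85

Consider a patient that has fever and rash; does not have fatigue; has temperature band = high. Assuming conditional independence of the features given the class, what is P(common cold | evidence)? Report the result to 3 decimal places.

influenza: 0.25 × 0.05 × 0.6 × (1−0.5) × 0.3 = 0.001125
allergy: 0.1 × 0.1 × 0.6 × (1−0.65) × 0.8 = 0.00168
common cold: 0.65 × 0.2 × 0.9 × (1−0.75) × 0.85 = 0.0248625
P(common cold | x) = 0.0248625 / 0.0276675 ≈ 0.899

0.899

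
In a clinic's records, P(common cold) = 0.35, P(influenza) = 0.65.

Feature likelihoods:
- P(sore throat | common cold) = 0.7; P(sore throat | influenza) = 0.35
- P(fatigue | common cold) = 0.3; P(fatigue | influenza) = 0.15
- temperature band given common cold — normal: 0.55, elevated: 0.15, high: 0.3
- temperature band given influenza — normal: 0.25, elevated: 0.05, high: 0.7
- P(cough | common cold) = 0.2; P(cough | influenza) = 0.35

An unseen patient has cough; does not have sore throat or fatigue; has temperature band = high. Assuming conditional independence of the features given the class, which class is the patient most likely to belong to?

common cold: 0.35 × (1−0.7) × (1−0.3) × 0.3 × 0.2 = 0.00441
influenza: 0.65 × (1−0.35) × (1−0.15) × 0.7 × 0.35 = 0.087985625
Highest score → influenza.

influenza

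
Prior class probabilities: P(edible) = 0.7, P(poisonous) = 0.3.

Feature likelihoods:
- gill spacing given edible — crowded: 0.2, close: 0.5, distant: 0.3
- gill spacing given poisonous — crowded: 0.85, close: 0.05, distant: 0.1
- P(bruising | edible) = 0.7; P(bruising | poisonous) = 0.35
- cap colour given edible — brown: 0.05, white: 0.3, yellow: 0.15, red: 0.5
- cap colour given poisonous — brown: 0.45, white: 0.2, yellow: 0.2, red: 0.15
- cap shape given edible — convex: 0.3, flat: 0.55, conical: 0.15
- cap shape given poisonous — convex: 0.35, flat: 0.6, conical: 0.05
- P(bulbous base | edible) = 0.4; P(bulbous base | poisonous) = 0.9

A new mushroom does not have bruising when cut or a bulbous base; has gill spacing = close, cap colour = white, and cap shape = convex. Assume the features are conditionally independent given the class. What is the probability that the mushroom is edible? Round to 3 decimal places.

edible: 0.7 × 0.5 × (1−0.7) × 0.3 × 0.3 × (1−0.4) = 0.00567
poisonous: 0.3 × 0.05 × (1−0.35) × 0.2 × 0.35 × (1−0.9) = 0.00006825
P(edible | x) = 0.00567 / 0.00573825 ≈ 0.988

0.988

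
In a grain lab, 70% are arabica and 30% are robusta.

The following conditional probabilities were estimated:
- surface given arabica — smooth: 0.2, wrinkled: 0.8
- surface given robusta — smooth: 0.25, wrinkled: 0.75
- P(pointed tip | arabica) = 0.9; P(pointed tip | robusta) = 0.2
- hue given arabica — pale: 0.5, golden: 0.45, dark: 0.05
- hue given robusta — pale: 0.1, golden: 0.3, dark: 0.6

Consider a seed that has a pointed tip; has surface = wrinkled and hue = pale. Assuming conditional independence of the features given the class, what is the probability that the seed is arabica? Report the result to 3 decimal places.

arabica: 0.7 × 0.8 × 0.9 × 0.5 = 0.252
robusta: 0.3 × 0.75 × 0.2 × 0.1 = 0.0045
P(arabica | x) = 0.252 / 0.2565 ≈ 0.982

0.982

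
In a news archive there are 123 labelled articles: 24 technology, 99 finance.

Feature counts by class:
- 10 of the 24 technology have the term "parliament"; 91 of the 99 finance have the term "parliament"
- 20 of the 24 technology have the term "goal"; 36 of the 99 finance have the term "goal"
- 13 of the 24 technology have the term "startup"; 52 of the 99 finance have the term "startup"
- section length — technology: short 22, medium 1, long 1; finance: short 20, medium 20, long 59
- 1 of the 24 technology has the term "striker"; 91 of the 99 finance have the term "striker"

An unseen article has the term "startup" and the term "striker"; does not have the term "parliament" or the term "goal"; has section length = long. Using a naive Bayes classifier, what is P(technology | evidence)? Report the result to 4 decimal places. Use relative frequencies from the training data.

0.0015

technology: (24/123) × (14/24) × (4/24) × (13/24) × (1/24) × (1/24) ≈ 0.0000178394
finance: (99/123) × (8/99) × (63/99) × (52/99) × (59/99) × (91/99) ≈ 0.0119092
P(technology | x) = 0.0000178394 / 0.0119270394 ≈ 0.0015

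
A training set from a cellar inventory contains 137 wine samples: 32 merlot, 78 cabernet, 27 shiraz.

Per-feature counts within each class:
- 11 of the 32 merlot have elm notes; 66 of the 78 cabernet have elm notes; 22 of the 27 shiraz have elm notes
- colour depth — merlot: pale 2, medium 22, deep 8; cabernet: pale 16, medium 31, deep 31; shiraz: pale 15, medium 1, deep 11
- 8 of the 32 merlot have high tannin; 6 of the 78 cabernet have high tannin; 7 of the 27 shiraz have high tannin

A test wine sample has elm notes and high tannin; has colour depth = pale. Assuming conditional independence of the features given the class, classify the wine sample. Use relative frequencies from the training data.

shiraz

merlot: (32/137) × (11/32) × (2/32) × (8/32) ≈ 0.00125456
cabernet: (78/137) × (66/78) × (16/78) × (6/78) ≈ 0.00760161
shiraz: (27/137) × (22/27) × (15/27) × (7/27) ≈ 0.0231294
Highest score → shiraz.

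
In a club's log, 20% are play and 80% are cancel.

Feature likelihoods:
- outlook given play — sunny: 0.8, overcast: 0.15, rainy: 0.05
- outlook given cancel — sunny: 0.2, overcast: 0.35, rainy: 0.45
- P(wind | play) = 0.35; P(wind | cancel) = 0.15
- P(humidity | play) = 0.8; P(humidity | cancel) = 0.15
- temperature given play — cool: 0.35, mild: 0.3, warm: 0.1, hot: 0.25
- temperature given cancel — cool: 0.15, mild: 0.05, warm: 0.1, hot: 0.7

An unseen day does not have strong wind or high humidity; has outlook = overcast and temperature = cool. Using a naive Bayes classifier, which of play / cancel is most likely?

cancel

play: 0.2 × 0.15 × (1−0.35) × (1−0.8) × 0.35 = 0.001365
cancel: 0.8 × 0.35 × (1−0.15) × (1−0.15) × 0.15 = 0.030345
Highest score → cancel.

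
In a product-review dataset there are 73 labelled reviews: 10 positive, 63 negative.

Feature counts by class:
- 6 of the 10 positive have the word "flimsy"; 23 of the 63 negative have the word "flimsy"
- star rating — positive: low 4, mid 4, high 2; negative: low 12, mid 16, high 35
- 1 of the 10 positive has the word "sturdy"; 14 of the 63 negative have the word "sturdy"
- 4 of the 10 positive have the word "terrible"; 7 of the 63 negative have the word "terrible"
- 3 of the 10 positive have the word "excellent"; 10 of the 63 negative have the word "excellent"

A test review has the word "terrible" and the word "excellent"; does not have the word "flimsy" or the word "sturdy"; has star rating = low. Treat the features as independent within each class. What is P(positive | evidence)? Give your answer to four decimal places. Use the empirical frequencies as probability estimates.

0.6231

positive: (10/73) × (4/10) × (4/10) × (9/10) × (4/10) × (3/10) ≈ 0.00236712
negative: (63/73) × (40/63) × (12/63) × (49/63) × (7/63) × (10/63) ≈ 0.00143169
P(positive | x) = 0.00236712 / 0.00379881 ≈ 0.6231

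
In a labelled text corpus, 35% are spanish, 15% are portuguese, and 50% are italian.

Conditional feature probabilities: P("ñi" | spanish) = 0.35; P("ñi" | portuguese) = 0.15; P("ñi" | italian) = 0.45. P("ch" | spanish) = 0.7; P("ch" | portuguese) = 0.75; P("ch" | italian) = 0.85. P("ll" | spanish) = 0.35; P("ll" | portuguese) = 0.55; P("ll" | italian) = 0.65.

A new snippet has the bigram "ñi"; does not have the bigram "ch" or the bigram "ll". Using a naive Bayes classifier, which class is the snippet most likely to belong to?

spanish: 0.35 × 0.35 × (1−0.7) × (1−0.35) = 0.0238875
portuguese: 0.15 × 0.15 × (1−0.75) × (1−0.55) = 0.00253125
italian: 0.5 × 0.45 × (1−0.85) × (1−0.65) = 0.0118125
Highest score → spanish.

spanish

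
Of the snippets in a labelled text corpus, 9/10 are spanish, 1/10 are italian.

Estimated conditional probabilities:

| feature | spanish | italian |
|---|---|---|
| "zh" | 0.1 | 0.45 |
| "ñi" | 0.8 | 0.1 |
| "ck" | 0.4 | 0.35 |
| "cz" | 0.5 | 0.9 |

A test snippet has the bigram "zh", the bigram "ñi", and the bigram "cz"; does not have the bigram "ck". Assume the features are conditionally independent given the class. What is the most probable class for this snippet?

spanish

spanish: 0.9 × 0.1 × 0.8 × (1−0.4) × 0.5 = 0.0216
italian: 0.1 × 0.45 × 0.1 × (1−0.35) × 0.9 = 0.0026325
Highest score → spanish.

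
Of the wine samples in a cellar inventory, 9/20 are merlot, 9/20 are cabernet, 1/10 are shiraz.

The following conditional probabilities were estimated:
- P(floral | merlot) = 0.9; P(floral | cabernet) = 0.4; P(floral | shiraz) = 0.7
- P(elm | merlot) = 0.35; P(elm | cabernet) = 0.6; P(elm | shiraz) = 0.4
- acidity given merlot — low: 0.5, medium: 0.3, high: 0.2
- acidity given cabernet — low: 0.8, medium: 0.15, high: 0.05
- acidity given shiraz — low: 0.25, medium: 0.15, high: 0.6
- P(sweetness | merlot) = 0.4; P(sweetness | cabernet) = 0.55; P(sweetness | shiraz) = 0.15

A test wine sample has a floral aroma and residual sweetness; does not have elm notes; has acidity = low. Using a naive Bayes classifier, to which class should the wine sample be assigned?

merlot

merlot: 0.45 × 0.9 × (1−0.35) × 0.5 × 0.4 = 0.05265
cabernet: 0.45 × 0.4 × (1−0.6) × 0.8 × 0.55 = 0.03168
shiraz: 0.1 × 0.7 × (1−0.4) × 0.25 × 0.15 = 0.001575
Highest score → merlot.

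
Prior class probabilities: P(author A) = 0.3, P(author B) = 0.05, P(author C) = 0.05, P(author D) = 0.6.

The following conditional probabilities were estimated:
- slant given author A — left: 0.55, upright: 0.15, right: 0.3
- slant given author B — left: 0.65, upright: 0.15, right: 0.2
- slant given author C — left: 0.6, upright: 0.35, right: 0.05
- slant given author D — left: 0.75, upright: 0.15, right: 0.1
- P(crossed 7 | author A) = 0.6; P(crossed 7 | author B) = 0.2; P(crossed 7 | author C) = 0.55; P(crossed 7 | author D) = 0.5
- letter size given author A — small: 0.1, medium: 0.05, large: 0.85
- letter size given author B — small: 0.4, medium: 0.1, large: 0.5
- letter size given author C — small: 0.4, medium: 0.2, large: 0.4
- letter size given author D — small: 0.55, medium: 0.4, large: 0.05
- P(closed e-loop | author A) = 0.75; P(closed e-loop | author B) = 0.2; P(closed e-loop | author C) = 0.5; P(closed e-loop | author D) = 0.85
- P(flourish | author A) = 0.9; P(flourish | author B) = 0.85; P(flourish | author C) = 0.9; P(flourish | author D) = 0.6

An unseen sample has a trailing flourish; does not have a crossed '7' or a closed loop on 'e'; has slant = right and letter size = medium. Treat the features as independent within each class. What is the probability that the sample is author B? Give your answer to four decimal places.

0.2554

author A: 0.3 × 0.3 × (1−0.6) × 0.05 × (1−0.75) × 0.9 = 0.000405
author B: 0.05 × 0.2 × (1−0.2) × 0.1 × (1−0.2) × 0.85 = 0.000544
author C: 0.05 × 0.05 × (1−0.55) × 0.2 × (1−0.5) × 0.9 = 0.00010125
author D: 0.6 × 0.1 × (1−0.5) × 0.4 × (1−0.85) × 0.6 = 0.00108
P(author B | x) = 0.000544 / 0.00213025 ≈ 0.2554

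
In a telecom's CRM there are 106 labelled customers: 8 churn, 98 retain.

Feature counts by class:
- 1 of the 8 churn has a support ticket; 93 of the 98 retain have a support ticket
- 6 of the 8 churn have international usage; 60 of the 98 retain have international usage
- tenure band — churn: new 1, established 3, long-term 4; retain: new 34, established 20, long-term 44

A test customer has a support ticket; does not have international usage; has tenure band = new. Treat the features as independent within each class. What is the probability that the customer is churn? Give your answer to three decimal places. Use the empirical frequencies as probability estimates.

churn: (8/106) × (1/8) × (2/8) × (1/8) ≈ 0.000294811
retain: (98/106) × (93/98) × (38/98) × (34/98) ≈ 0.118029
P(churn | x) = 0.000294811 / 0.118323811 ≈ 0.002

0.002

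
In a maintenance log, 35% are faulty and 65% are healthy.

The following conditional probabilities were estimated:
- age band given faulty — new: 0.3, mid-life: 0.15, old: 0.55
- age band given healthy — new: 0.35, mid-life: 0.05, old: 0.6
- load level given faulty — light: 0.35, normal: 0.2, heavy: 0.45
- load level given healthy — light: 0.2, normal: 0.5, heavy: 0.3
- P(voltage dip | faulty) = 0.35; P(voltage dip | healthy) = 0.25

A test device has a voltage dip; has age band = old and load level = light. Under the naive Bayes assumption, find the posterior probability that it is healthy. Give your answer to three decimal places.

faulty: 0.35 × 0.55 × 0.35 × 0.35 = 0.02358125
healthy: 0.65 × 0.6 × 0.2 × 0.25 = 0.0195
P(healthy | x) = 0.0195 / 0.04308125 ≈ 0.453

0.453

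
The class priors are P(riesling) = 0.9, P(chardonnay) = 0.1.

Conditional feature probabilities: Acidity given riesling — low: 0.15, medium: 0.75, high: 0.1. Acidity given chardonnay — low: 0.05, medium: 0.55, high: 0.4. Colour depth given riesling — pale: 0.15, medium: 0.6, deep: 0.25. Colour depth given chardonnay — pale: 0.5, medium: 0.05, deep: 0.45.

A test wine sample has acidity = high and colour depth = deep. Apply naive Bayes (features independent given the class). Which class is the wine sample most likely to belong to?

riesling

riesling: 0.9 × 0.1 × 0.25 = 0.0225
chardonnay: 0.1 × 0.4 × 0.45 = 0.018
Highest score → riesling.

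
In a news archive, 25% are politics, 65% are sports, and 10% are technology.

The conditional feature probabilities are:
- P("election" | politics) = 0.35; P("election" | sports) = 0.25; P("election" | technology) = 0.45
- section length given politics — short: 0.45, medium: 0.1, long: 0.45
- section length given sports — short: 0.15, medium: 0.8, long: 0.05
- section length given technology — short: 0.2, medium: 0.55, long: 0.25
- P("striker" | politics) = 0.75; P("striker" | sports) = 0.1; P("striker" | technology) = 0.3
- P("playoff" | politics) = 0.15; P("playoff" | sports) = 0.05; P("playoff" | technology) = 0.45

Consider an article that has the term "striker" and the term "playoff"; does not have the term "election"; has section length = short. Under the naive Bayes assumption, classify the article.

politics: 0.25 × (1−0.35) × 0.45 × 0.75 × 0.15 = 0.0082265625
sports: 0.65 × (1−0.25) × 0.15 × 0.1 × 0.05 = 0.000365625
technology: 0.1 × (1−0.45) × 0.2 × 0.3 × 0.45 = 0.001485
Highest score → politics.

politics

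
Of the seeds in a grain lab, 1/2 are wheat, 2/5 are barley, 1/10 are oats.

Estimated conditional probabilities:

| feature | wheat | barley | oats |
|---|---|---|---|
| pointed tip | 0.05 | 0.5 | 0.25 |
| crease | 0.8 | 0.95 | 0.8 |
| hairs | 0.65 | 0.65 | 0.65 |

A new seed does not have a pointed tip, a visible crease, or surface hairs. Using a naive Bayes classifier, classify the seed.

wheat

wheat: 0.5 × (1−0.05) × (1−0.8) × (1−0.65) = 0.03325
barley: 0.4 × (1−0.5) × (1−0.95) × (1−0.65) = 0.0035
oats: 0.1 × (1−0.25) × (1−0.8) × (1−0.65) = 0.00525
Highest score → wheat.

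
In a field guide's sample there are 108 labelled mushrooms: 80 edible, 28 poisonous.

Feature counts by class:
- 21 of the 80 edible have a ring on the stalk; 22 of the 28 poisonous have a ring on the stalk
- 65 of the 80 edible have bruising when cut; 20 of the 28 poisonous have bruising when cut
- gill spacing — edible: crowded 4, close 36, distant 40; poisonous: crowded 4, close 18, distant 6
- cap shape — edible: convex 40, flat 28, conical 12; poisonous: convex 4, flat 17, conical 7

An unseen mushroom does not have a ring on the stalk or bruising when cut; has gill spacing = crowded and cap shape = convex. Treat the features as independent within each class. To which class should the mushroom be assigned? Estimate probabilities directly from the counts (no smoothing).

edible: (80/108) × (59/80) × (15/80) × (4/80) × (40/80) ≈ 0.00256076
poisonous: (28/108) × (6/28) × (8/28) × (4/28) × (4/28) ≈ 0.000323939
Highest score → edible.

edible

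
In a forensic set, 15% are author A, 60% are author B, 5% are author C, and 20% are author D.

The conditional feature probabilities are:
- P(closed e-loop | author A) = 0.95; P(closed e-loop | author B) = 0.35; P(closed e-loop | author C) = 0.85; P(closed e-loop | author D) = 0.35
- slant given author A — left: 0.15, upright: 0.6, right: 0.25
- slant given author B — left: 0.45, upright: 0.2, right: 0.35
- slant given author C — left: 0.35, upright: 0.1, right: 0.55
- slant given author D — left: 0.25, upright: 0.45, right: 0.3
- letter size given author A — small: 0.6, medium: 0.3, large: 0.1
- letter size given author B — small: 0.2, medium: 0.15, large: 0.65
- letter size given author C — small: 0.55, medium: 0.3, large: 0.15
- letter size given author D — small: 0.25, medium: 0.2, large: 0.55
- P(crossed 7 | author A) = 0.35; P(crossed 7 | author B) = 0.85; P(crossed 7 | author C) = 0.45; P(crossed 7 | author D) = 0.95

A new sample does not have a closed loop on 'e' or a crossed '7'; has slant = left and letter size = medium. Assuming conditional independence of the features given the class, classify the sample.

author B

author A: 0.15 × (1−0.95) × 0.15 × 0.3 × (1−0.35) = 0.000219375
author B: 0.6 × (1−0.35) × 0.45 × 0.15 × (1−0.85) = 0.00394875
author C: 0.05 × (1−0.85) × 0.35 × 0.3 × (1−0.45) = 0.000433125
author D: 0.2 × (1−0.35) × 0.25 × 0.2 × (1−0.95) = 0.000325
Highest score → author B.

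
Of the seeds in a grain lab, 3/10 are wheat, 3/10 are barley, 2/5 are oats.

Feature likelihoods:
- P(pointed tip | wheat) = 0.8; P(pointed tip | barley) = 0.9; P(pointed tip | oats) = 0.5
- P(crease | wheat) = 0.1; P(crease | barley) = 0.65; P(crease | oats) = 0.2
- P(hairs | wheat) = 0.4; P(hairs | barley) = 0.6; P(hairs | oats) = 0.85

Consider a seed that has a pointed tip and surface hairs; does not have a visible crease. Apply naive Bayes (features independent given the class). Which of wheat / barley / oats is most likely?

oats

wheat: 0.3 × 0.8 × (1−0.1) × 0.4 = 0.0864
barley: 0.3 × 0.9 × (1−0.65) × 0.6 = 0.0567
oats: 0.4 × 0.5 × (1−0.2) × 0.85 = 0.136
Highest score → oats.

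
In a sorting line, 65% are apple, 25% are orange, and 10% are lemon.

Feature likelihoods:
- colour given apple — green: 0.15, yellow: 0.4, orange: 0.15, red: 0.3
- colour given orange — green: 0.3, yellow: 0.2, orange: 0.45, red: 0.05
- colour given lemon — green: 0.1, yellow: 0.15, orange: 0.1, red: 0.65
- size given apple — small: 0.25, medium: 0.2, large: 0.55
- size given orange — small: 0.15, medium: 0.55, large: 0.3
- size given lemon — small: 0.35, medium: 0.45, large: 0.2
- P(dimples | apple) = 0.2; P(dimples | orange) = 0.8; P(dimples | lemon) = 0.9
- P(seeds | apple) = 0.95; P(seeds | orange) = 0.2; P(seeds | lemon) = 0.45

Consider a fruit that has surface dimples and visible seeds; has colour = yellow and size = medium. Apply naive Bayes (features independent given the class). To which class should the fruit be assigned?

apple: 0.65 × 0.4 × 0.2 × 0.2 × 0.95 = 0.00988
orange: 0.25 × 0.2 × 0.55 × 0.8 × 0.2 = 0.0044
lemon: 0.1 × 0.15 × 0.45 × 0.9 × 0.45 = 0.00273375
Highest score → apple.

apple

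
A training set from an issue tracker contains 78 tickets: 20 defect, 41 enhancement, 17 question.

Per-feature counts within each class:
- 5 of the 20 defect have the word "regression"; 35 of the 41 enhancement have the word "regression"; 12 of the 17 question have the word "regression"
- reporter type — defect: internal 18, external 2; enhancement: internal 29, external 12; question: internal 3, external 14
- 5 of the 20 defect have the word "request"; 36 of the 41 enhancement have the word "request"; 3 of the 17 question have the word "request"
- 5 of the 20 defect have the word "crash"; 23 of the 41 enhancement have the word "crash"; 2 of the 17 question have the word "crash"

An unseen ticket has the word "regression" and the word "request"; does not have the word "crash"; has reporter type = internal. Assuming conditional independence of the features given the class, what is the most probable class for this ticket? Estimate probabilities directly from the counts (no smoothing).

enhancement

defect: (20/78) × (5/20) × (18/20) × (5/20) × (15/20) ≈ 0.0108173
enhancement: (41/78) × (35/41) × (29/41) × (36/41) × (18/41) ≈ 0.122347
question: (17/78) × (12/17) × (3/17) × (3/17) × (15/17) ≈ 0.0042274
Highest score → enhancement.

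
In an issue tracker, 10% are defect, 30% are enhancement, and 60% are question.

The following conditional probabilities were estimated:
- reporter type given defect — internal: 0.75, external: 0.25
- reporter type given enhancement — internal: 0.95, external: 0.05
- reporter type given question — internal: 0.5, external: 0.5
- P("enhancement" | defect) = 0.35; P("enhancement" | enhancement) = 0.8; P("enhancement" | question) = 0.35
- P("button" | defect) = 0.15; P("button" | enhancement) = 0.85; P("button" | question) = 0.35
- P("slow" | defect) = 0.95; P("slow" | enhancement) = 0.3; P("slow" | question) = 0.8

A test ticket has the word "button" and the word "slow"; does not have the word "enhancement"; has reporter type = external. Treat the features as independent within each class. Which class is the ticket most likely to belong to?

question

defect: 0.1 × 0.25 × (1−0.35) × 0.15 × 0.95 = 0.002315625
enhancement: 0.3 × 0.05 × (1−0.8) × 0.85 × 0.3 = 0.000765
question: 0.6 × 0.5 × (1−0.35) × 0.35 × 0.8 = 0.0546
Highest score → question.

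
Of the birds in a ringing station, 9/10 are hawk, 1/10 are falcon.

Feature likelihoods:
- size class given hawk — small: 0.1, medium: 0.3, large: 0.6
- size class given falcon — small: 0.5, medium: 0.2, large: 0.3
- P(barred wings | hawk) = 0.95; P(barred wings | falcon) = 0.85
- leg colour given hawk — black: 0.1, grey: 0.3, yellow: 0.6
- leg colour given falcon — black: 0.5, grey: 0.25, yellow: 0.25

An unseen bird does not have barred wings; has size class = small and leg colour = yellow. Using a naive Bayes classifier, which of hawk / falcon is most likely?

hawk

hawk: 0.9 × 0.1 × (1−0.95) × 0.6 = 0.0027
falcon: 0.1 × 0.5 × (1−0.85) × 0.25 = 0.001875
Highest score → hawk.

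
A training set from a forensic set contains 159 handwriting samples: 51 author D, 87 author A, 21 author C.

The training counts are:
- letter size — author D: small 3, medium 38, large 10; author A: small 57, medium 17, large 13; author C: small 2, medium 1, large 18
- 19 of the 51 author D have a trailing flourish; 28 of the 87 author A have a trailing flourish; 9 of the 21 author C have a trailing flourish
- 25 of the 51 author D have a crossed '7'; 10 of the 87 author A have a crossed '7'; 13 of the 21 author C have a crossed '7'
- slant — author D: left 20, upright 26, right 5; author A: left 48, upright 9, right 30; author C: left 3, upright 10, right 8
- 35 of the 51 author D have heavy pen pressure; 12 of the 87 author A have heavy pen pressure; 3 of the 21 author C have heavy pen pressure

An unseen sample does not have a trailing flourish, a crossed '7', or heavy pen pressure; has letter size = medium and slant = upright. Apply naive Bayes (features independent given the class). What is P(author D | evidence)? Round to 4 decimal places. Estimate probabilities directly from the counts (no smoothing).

0.6606

author D: (51/159) × (38/51) × (32/51) × (26/51) × (26/51) × (16/51) ≈ 0.0122271
author A: (87/159) × (17/87) × (59/87) × (77/87) × (9/87) × (75/87) ≈ 0.00572297
author C: (21/159) × (1/21) × (12/21) × (8/21) × (10/21) × (18/21) ≈ 0.000558817
P(author D | x) = 0.0122271 / 0.018508887 ≈ 0.6606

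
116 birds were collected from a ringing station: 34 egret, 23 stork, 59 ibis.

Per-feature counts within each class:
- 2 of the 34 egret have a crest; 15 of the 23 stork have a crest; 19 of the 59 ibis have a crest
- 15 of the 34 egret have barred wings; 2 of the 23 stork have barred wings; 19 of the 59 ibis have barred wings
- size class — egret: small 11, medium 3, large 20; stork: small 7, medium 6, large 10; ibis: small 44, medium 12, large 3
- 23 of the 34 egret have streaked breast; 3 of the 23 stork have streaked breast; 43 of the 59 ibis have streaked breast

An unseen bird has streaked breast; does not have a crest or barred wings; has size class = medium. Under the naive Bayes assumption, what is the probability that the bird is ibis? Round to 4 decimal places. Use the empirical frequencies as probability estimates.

0.7534

egret: (34/116) × (32/34) × (19/34) × (3/34) × (23/34) ≈ 0.00920149
stork: (23/116) × (8/23) × (21/23) × (6/23) × (3/23) ≈ 0.0021426
ibis: (59/116) × (40/59) × (40/59) × (12/59) × (43/59) ≈ 0.0346542
P(ibis | x) = 0.0346542 / 0.04599829 ≈ 0.7534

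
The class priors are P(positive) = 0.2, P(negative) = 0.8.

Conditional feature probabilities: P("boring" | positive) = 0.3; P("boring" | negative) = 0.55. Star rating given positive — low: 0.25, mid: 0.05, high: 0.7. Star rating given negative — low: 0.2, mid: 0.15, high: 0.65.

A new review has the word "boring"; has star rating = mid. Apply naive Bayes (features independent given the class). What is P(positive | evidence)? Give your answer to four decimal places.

0.0435

positive: 0.2 × 0.3 × 0.05 = 0.003
negative: 0.8 × 0.55 × 0.15 = 0.066
P(positive | x) = 0.003 / 0.069 ≈ 0.0435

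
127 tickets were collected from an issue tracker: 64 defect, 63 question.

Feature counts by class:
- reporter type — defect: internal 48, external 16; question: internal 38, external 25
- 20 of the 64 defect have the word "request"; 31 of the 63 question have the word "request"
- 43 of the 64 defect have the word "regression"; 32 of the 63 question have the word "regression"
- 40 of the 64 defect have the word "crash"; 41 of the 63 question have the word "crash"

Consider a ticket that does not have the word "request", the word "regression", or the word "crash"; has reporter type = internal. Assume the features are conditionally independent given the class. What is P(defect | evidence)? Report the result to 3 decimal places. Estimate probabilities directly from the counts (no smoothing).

defect: (64/127) × (48/64) × (44/64) × (21/64) × (24/64) ≈ 0.0319728
question: (63/127) × (38/63) × (32/63) × (31/63) × (22/63) ≈ 0.0261152
P(defect | x) = 0.0319728 / 0.058088 ≈ 0.550

0.550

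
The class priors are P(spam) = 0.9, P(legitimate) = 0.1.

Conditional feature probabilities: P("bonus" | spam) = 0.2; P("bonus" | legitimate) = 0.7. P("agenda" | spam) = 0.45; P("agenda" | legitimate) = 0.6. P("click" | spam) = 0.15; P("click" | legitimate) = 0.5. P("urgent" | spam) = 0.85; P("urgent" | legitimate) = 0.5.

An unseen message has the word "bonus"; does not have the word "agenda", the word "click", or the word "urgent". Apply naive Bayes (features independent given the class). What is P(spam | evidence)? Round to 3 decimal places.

0.643

spam: 0.9 × 0.2 × (1−0.45) × (1−0.15) × (1−0.85) = 0.0126225
legitimate: 0.1 × 0.7 × (1−0.6) × (1−0.5) × (1−0.5) = 0.007
P(spam | x) = 0.0126225 / 0.0196225 ≈ 0.643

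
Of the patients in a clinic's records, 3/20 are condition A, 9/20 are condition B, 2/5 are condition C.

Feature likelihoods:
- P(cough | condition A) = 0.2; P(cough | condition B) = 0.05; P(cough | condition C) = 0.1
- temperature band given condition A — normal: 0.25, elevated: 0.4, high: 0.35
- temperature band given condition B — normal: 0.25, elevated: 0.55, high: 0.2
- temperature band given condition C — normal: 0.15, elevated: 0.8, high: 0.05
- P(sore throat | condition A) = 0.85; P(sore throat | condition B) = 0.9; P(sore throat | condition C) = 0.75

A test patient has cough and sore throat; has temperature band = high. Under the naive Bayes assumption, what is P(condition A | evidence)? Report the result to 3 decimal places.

0.617

condition A: 0.15 × 0.2 × 0.35 × 0.85 = 0.008925
condition B: 0.45 × 0.05 × 0.2 × 0.9 = 0.00405
condition C: 0.4 × 0.1 × 0.05 × 0.75 = 0.0015
P(condition A | x) = 0.008925 / 0.014475 ≈ 0.617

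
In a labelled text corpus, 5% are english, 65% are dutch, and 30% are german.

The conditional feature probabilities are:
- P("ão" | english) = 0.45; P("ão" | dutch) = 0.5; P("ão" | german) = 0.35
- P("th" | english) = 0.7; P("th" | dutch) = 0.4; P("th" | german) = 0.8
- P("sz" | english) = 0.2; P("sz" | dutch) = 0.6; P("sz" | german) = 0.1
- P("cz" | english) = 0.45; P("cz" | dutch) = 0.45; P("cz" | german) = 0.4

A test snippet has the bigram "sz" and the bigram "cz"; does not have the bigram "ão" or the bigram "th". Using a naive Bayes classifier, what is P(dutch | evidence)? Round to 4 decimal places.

0.9581

english: 0.05 × (1−0.45) × (1−0.7) × 0.2 × 0.45 = 0.0007425
dutch: 0.65 × (1−0.5) × (1−0.4) × 0.6 × 0.45 = 0.05265
german: 0.3 × (1−0.35) × (1−0.8) × 0.1 × 0.4 = 0.00156
P(dutch | x) = 0.05265 / 0.0549525 ≈ 0.9581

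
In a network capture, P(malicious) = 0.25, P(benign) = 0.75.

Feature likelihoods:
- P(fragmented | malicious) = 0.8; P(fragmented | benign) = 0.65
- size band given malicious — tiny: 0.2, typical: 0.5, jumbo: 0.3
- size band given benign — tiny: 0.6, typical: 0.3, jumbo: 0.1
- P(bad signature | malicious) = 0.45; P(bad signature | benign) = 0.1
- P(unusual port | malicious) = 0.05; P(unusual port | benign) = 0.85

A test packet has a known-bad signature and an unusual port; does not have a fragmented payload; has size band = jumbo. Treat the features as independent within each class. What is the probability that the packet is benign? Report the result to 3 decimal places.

0.869

malicious: 0.25 × (1−0.8) × 0.3 × 0.45 × 0.05 = 0.0003375
benign: 0.75 × (1−0.65) × 0.1 × 0.1 × 0.85 = 0.00223125
P(benign | x) = 0.00223125 / 0.00256875 ≈ 0.869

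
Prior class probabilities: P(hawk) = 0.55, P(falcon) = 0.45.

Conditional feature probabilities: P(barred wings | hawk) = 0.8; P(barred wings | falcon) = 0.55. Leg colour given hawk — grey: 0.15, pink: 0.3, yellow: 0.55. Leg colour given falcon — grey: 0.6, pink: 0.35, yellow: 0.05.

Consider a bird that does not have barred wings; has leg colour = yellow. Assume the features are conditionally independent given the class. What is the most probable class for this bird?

hawk: 0.55 × (1−0.8) × 0.55 = 0.0605
falcon: 0.45 × (1−0.55) × 0.05 = 0.010125
Highest score → hawk.

hawk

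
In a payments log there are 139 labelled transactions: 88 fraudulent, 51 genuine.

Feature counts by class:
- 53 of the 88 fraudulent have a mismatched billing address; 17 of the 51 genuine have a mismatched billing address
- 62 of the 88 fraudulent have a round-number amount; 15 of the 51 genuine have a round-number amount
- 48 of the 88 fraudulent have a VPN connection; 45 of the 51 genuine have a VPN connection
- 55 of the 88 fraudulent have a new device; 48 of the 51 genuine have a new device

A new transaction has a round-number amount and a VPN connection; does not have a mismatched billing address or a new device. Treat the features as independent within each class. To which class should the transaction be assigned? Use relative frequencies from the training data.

fraudulent: (88/139) × (35/88) × (62/88) × (48/88) × (33/88) ≈ 0.0362871
genuine: (51/139) × (34/51) × (15/51) × (45/51) × (3/51) ≈ 0.00373404
Highest score → fraudulent.

fraudulent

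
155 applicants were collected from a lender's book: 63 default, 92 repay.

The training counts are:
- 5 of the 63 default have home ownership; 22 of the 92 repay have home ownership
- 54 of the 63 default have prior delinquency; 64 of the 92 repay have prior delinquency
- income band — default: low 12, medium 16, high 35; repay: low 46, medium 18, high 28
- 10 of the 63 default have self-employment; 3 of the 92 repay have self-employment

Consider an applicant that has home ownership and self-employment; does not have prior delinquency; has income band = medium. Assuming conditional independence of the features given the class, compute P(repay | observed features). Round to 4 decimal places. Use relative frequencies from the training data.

0.5973

default: (63/155) × (5/63) × (9/63) × (16/63) × (10/63) ≈ 0.000185772
repay: (92/155) × (22/92) × (28/92) × (18/92) × (3/92) ≈ 0.0002756
P(repay | x) = 0.0002756 / 0.000461372 ≈ 0.5973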